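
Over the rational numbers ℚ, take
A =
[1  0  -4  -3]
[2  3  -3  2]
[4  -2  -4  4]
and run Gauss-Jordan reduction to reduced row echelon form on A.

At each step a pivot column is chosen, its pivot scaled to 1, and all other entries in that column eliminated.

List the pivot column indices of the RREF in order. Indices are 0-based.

pivot(0,0)=1: scale R0 → (1, 0, -4, -3)
  clear (1,0): R1 −= (2)R0 → (0, 3, 5, 8)
  clear (2,0): R2 −= (4)R0 → (0, -2, 12, 16)
pivot(1,1)=3: scale R1 → (0, 1, 5/3, 8/3)
  clear (2,1): R2 −= (-2)R1 → (0, 0, 46/3, 64/3)
pivot(2,2)=46/3: scale R2 → (0, 0, 1, 32/23)
  clear (0,2): R0 −= (-4)R2 → (1, 0, 0, 59/23)
  clear (1,2): R1 −= (5/3)R2 → (0, 1, 0, 8/23)

pivot columns: 0, 1, 2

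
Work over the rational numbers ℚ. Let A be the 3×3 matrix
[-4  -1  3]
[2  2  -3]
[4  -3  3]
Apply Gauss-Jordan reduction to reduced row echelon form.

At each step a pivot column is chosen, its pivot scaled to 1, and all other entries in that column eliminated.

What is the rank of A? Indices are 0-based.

[1] R0 /= -4  ⇒  (1, 1/4, -3/4)
     R1 -= 2·R0  ⇒  (0, 3/2, -3/2)
     R2 -= 4·R0  ⇒  (0, -4, 6)
[2] R1 /= 3/2  ⇒  (0, 1, -1)
     R0 -= 1/4·R1  ⇒  (1, 0, -1/2)
     R2 -= -4·R1  ⇒  (0, 0, 2)
[3] R2 /= 2  ⇒  (0, 0, 1)
     R0 -= -1/2·R2  ⇒  (1, 0, 0)
     R1 -= -1·R2  ⇒  (0, 1, 0)

rank = 3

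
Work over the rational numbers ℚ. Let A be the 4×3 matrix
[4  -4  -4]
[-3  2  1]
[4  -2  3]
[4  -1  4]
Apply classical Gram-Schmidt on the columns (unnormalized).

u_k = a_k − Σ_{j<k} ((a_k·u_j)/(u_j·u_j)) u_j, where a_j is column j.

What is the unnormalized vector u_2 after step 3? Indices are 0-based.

u_2 = (-16/269, 236/269, 343/269, -150/269)

Step 1: u_0 = a_0 = (4, -3, 4, 4).
Step 2: u_1 = a_1 − (-34/57)·u_0 = (-92/57, 4/19, 22/57, 79/57).
Step 3: u_2 = a_2 − (3/19)·u_0 − (762/269)·u_1 = (-16/269, 236/269, 343/269, -150/269).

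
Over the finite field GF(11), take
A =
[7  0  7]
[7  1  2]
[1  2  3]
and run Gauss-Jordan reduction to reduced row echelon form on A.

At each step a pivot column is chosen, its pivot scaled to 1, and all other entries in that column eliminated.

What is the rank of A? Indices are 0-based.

[1] R0 /= 7  ⇒  (1, 0, 1)
     R1 -= 7·R0  ⇒  (0, 1, 6)
     R2 -= 1·R0  ⇒  (0, 2, 2)
[2] R1 /= 1  ⇒  (0, 1, 6)
     R2 -= 2·R1  ⇒  (0, 0, 1)
[3] R2 /= 1  ⇒  (0, 0, 1)
     R0 -= 1·R2  ⇒  (1, 0, 0)
     R1 -= 6·R2  ⇒  (0, 1, 0)

rank = 3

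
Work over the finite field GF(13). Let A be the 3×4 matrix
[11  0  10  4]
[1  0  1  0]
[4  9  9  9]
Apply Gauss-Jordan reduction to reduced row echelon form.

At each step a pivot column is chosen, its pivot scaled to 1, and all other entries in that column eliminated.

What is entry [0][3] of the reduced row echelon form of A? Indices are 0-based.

[1] R0 /= 11  ⇒  (1, 0, 8, 11)
     R1 -= 1·R0  ⇒  (0, 0, 6, 2)
     R2 -= 4·R0  ⇒  (0, 9, 3, 4)
[2] R1 <-> R2
[2] R1 /= 9  ⇒  (0, 1, 9, 12)
[3] R2 /= 6  ⇒  (0, 0, 1, 9)
     R0 -= 8·R2  ⇒  (1, 0, 0, 4)
     R1 -= 9·R2  ⇒  (0, 1, 0, 9)

M[0][3] = 4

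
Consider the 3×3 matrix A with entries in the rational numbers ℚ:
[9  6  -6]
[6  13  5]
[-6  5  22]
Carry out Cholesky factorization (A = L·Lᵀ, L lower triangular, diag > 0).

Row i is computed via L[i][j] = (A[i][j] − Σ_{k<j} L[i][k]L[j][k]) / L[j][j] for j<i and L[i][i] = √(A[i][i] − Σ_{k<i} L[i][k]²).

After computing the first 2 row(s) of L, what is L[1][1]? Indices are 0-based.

Step 1: L[0][0] = √(9) = 3.
  L[1][0] = (6) / L[0][0] = 2.
Step 2: L[1][1] = √(9) = 3.

L[1][1] = 3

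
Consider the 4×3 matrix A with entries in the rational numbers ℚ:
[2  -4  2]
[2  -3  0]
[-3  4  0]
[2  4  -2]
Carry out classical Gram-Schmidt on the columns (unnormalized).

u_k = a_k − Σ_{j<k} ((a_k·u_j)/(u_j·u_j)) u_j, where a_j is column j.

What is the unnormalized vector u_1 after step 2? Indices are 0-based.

Step 1: u_0 = a_0 = (2, 2, -3, 2).
Step 2: u_1 = a_1 − (-6/7)·u_0 = (-16/7, -9/7, 10/7, 40/7).

u_1 = (-16/7, -9/7, 10/7, 40/7)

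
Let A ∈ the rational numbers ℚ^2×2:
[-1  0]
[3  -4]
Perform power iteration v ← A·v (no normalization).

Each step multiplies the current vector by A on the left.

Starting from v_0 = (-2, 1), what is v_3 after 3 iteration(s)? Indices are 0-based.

v_0 = (-2, 1).
v_1 = A·v_0 = (2, -10).
v_2 = A·v_1 = (-2, 46).
v_3 = A·v_2 = (2, -190).

v_3 = (2, -190)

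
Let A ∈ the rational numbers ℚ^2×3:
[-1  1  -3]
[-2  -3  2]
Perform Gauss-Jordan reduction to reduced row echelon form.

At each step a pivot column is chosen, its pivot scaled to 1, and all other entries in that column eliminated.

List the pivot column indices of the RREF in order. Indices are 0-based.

pivot columns: 0, 1

[1] R0 /= -1  ⇒  (1, -1, 3)
     R1 -= -2·R0  ⇒  (0, -5, 8)
[2] R1 /= -5  ⇒  (0, 1, -8/5)
     R0 -= -1·R1  ⇒  (1, 0, 7/5)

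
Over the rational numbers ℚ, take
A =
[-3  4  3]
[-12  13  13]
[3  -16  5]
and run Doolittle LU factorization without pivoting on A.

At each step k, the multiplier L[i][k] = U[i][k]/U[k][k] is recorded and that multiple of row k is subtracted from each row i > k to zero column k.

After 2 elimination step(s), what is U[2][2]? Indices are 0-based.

k=0: U[0][0]=-3
  eliminate (1,0): mult=4, new row 1: (0, -3, 1); set L[1][0]=4
  eliminate (2,0): mult=-1, new row 2: (0, -12, 8); set L[2][0]=-1
k=1: U[1][1]=-3
  eliminate (2,1): mult=4, new row 2: (0, 0, 4); set L[2][1]=4

U[2][2] = 4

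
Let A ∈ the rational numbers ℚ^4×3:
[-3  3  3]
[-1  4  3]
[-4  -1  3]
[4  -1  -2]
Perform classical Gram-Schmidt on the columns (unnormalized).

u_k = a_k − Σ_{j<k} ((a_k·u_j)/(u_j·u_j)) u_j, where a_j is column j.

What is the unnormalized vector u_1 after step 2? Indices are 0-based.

u_1 = (29/14, 155/42, -47/21, 5/21)

Step 1: u_0 = a_0 = (-3, -1, -4, 4).
Step 2: u_1 = a_1 − (-13/42)·u_0 = (29/14, 155/42, -47/21, 5/21).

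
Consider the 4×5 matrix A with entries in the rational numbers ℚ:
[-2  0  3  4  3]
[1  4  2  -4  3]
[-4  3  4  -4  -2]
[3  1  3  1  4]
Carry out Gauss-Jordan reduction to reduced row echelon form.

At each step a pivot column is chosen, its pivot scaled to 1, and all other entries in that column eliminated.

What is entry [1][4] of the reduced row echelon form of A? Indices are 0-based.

M[1][4] = 178/93

[1] R0 /= -2  ⇒  (1, 0, -3/2, -2, -3/2)
     R1 -= 1·R0  ⇒  (0, 4, 7/2, -2, 9/2)
     R2 -= -4·R0  ⇒  (0, 3, -2, -12, -8)
     R3 -= 3·R0  ⇒  (0, 1, 15/2, 7, 17/2)
[2] R1 /= 4  ⇒  (0, 1, 7/8, -1/2, 9/8)
     R2 -= 3·R1  ⇒  (0, 0, -37/8, -21/2, -91/8)
     R3 -= 1·R1  ⇒  (0, 0, 53/8, 15/2, 59/8)
[3] R2 /= -37/8  ⇒  (0, 0, 1, 84/37, 91/37)
     R0 -= -3/2·R2  ⇒  (1, 0, 0, 52/37, 81/37)
     R1 -= 7/8·R2  ⇒  (0, 1, 0, -92/37, -38/37)
     R3 -= 53/8·R2  ⇒  (0, 0, 0, -279/37, -330/37)
[4] R3 /= -279/37  ⇒  (0, 0, 0, 1, 110/93)
     R0 -= 52/37·R3  ⇒  (1, 0, 0, 0, 49/93)
     R1 -= -92/37·R3  ⇒  (0, 1, 0, 0, 178/93)
     R2 -= 84/37·R3  ⇒  (0, 0, 1, 0, -7/31)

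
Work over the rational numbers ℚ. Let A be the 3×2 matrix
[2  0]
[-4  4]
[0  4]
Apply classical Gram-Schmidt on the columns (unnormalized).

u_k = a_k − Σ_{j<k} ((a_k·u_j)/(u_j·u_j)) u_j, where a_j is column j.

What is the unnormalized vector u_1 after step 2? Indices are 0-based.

Step 1: u_0 = a_0 = (2, -4, 0).
Step 2: u_1 = a_1 − (-4/5)·u_0 = (8/5, 4/5, 4).

u_1 = (8/5, 4/5, 4)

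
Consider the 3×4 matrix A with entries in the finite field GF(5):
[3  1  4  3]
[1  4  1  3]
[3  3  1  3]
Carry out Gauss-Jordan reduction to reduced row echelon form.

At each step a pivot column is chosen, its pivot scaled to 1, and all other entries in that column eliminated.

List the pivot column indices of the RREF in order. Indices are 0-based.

pivot columns: 0, 1, 2

pivot(0,0)=3: scale R0 → (1, 2, 3, 1)
  clear (1,0): R1 −= (1)R0 → (0, 2, 3, 2)
  clear (2,0): R2 −= (3)R0 → (0, 2, 2, 0)
pivot(1,1)=2: scale R1 → (0, 1, 4, 1)
  clear (0,1): R0 −= (2)R1 → (1, 0, 0, 4)
  clear (2,1): R2 −= (2)R1 → (0, 0, 4, 3)
pivot(2,2)=4: scale R2 → (0, 0, 1, 2)
  clear (1,2): R1 −= (4)R2 → (0, 1, 0, 3)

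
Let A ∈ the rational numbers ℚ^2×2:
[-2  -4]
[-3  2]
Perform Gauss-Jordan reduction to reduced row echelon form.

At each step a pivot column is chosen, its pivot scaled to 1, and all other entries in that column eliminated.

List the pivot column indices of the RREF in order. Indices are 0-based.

pivot(0,0)=-2: scale R0 → (1, 2)
  clear (1,0): R1 −= (-3)R0 → (0, 8)
pivot(1,1)=8: scale R1 → (0, 1)
  clear (0,1): R0 −= (2)R1 → (1, 0)

pivot columns: 0, 1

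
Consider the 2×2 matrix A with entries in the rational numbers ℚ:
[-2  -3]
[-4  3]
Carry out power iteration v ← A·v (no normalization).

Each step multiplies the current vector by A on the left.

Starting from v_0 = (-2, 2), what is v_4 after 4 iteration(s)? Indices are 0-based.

v_0 = (-2, 2).
v_1 = A·v_0 = (-2, 14).
v_2 = A·v_1 = (-38, 50).
v_3 = A·v_2 = (-74, 302).
v_4 = A·v_3 = (-758, 1202).

v_4 = (-758, 1202)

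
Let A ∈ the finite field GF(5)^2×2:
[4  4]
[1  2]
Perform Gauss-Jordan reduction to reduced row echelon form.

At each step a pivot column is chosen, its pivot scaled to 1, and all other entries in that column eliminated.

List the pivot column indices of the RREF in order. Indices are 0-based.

pivot columns: 0, 1

[1] R0 /= 4  ⇒  (1, 1)
     R1 -= 1·R0  ⇒  (0, 1)
[2] R1 /= 1  ⇒  (0, 1)
     R0 -= 1·R1  ⇒  (1, 0)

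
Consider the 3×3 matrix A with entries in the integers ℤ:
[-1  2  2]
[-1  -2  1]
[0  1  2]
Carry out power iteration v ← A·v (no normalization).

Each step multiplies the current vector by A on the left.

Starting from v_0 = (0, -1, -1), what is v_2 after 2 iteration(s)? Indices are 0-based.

v_2 = (0, -1, -5)

v_0 = (0, -1, -1).
v_1 = A·v_0 = (-4, 1, -3).
v_2 = A·v_1 = (0, -1, -5).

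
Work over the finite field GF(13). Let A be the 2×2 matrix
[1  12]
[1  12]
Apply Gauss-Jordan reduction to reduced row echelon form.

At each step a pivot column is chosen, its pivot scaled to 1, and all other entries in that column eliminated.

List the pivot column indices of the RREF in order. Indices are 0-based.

pivot columns: 0

[1] R0 /= 1  ⇒  (1, 12)
     R1 -= 1·R0  ⇒  (0, 0)
column 1 empty below row 1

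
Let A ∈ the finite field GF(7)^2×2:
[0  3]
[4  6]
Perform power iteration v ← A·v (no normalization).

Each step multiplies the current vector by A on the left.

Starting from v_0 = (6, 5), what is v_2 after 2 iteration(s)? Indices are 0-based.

v_0 = (6, 5).
v_1 = A·v_0 = (1, 5).
v_2 = A·v_1 = (1, 6).

v_2 = (1, 6)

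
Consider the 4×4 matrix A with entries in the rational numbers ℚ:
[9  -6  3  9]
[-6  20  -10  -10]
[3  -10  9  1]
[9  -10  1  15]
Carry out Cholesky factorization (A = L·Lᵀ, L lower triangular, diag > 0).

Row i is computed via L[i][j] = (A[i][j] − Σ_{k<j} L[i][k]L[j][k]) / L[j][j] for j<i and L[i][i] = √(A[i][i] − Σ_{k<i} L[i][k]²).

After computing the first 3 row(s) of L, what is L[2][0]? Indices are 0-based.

L[2][0] = 1

Step 1: L[0][0] = √(9) = 3.
  L[1][0] = (-6) / L[0][0] = -2.
Step 2: L[1][1] = √(16) = 4.
  L[2][0] = (3) / L[0][0] = 1.
  L[2][1] = (-8) / L[1][1] = -2.
Step 3: L[2][2] = √(4) = 2.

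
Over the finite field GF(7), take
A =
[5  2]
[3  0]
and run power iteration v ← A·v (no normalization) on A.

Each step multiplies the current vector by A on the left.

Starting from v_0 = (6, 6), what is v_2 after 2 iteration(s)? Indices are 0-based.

v_2 = (1, 0)

v_0 = (6, 6).
v_1 = A·v_0 = (0, 4).
v_2 = A·v_1 = (1, 0).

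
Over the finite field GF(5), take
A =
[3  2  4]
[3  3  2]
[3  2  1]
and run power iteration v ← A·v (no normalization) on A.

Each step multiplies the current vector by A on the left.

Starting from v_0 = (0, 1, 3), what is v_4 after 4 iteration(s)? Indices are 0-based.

v_4 = (0, 1, 1)

v_0 = (0, 1, 3).
v_1 = A·v_0 = (4, 4, 0).
v_2 = A·v_1 = (0, 4, 0).
v_3 = A·v_2 = (3, 2, 3).
v_4 = A·v_3 = (0, 1, 1).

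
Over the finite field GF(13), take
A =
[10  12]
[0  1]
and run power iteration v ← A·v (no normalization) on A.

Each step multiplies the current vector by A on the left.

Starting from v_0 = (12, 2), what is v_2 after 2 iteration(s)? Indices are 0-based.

v_2 = (8, 2)

v_0 = (12, 2).
v_1 = A·v_0 = (1, 2).
v_2 = A·v_1 = (8, 2).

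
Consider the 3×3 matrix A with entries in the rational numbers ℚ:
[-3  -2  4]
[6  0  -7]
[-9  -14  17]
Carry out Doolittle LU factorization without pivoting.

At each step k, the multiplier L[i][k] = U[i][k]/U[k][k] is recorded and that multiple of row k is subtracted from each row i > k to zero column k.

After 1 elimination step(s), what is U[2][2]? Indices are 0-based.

k=0: U[0][0]=-3
  eliminate (1,0): mult=-2, new row 1: (0, -4, 1); set L[1][0]=-2
  eliminate (2,0): mult=3, new row 2: (0, -8, 5); set L[2][0]=3

U[2][2] = 5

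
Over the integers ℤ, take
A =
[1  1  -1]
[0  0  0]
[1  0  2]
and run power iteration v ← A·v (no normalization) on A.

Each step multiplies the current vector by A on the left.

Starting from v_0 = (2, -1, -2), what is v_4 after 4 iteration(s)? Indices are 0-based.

v_4 = (3, 0, 12)

v_0 = (2, -1, -2).
v_1 = A·v_0 = (3, 0, -2).
v_2 = A·v_1 = (5, 0, -1).
v_3 = A·v_2 = (6, 0, 3).
v_4 = A·v_3 = (3, 0, 12).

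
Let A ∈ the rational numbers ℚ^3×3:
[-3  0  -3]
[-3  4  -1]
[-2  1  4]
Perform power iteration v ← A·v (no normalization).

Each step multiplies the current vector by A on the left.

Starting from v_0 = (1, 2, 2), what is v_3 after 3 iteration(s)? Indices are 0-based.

v_3 = (-168, 62, 237)

v_0 = (1, 2, 2).
v_1 = A·v_0 = (-9, 3, 8).
v_2 = A·v_1 = (3, 31, 53).
v_3 = A·v_2 = (-168, 62, 237).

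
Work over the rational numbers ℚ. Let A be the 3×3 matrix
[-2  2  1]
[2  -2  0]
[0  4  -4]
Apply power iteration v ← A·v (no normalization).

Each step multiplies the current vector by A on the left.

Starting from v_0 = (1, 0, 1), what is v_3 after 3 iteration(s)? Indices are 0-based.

v_3 = (8, 16, -120)

v_0 = (1, 0, 1).
v_1 = A·v_0 = (-1, 2, -4).
v_2 = A·v_1 = (2, -6, 24).
v_3 = A·v_2 = (8, 16, -120).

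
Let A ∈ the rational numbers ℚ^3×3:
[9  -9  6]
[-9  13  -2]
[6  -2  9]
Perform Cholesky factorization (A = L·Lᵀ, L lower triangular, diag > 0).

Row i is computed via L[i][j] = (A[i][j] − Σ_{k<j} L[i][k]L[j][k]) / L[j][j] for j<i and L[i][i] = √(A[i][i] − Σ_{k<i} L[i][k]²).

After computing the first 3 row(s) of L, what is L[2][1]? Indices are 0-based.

Step 1: L[0][0] = √(9) = 3.
  L[1][0] = (-9) / L[0][0] = -3.
Step 2: L[1][1] = √(4) = 2.
  L[2][0] = (6) / L[0][0] = 2.
  L[2][1] = (4) / L[1][1] = 2.
Step 3: L[2][2] = √(1) = 1.

L[2][1] = 2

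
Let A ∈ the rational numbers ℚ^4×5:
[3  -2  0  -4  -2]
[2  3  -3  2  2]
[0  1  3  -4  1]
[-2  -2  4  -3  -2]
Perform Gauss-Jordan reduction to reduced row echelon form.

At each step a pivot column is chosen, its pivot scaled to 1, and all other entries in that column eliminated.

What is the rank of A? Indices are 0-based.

[1] R0 /= 3  ⇒  (1, -2/3, 0, -4/3, -2/3)
     R1 -= 2·R0  ⇒  (0, 13/3, -3, 14/3, 10/3)
     R3 -= -2·R0  ⇒  (0, -10/3, 4, -17/3, -10/3)
[2] R1 /= 13/3  ⇒  (0, 1, -9/13, 14/13, 10/13)
     R0 -= -2/3·R1  ⇒  (1, 0, -6/13, -8/13, -2/13)
     R2 -= 1·R1  ⇒  (0, 0, 48/13, -66/13, 3/13)
     R3 -= -10/3·R1  ⇒  (0, 0, 22/13, -27/13, -10/13)
[3] R2 /= 48/13  ⇒  (0, 0, 1, -11/8, 1/16)
     R0 -= -6/13·R2  ⇒  (1, 0, 0, -5/4, -1/8)
     R1 -= -9/13·R2  ⇒  (0, 1, 0, 1/8, 13/16)
     R3 -= 22/13·R2  ⇒  (0, 0, 0, 1/4, -7/8)
[4] R3 /= 1/4  ⇒  (0, 0, 0, 1, -7/2)
     R0 -= -5/4·R3  ⇒  (1, 0, 0, 0, -9/2)
     R1 -= 1/8·R3  ⇒  (0, 1, 0, 0, 5/4)
     R2 -= -11/8·R3  ⇒  (0, 0, 1, 0, -19/4)

rank = 4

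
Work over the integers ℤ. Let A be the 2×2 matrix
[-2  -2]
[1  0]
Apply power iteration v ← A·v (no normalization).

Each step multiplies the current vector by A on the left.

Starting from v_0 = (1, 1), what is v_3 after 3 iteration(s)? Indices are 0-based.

v_3 = (-4, 6)

v_0 = (1, 1).
v_1 = A·v_0 = (-4, 1).
v_2 = A·v_1 = (6, -4).
v_3 = A·v_2 = (-4, 6).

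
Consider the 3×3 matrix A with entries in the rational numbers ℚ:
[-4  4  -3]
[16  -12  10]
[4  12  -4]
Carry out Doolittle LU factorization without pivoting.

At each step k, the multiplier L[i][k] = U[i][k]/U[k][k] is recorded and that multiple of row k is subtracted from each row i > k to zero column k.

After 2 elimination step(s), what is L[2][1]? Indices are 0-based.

k=0: U[0][0]=-4
  eliminate (1,0): mult=-4, new row 1: (0, 4, -2); set L[1][0]=-4
  eliminate (2,0): mult=-1, new row 2: (0, 16, -7); set L[2][0]=-1
k=1: U[1][1]=4
  eliminate (2,1): mult=4, new row 2: (0, 0, 1); set L[2][1]=4

L[2][1] = 4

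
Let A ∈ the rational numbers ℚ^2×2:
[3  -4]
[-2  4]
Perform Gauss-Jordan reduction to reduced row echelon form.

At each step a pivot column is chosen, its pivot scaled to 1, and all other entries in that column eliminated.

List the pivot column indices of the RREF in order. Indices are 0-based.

pivot(0,0)=3: scale R0 → (1, -4/3)
  clear (1,0): R1 −= (-2)R0 → (0, 4/3)
pivot(1,1)=4/3: scale R1 → (0, 1)
  clear (0,1): R0 −= (-4/3)R1 → (1, 0)

pivot columns: 0, 1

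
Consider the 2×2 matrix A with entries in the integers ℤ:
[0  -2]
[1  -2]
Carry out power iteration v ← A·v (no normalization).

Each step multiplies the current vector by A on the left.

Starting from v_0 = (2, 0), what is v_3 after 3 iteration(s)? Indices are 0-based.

v_3 = (8, 4)

v_0 = (2, 0).
v_1 = A·v_0 = (0, 2).
v_2 = A·v_1 = (-4, -4).
v_3 = A·v_2 = (8, 4).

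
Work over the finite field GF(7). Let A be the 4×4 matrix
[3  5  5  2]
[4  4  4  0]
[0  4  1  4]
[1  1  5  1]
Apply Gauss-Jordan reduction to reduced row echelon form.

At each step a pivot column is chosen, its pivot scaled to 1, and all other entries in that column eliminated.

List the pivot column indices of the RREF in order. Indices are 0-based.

[1] R0 /= 3  ⇒  (1, 4, 4, 3)
     R1 -= 4·R0  ⇒  (0, 2, 2, 2)
     R3 -= 1·R0  ⇒  (0, 4, 1, 5)
[2] R1 /= 2  ⇒  (0, 1, 1, 1)
     R0 -= 4·R1  ⇒  (1, 0, 0, 6)
     R2 -= 4·R1  ⇒  (0, 0, 4, 0)
     R3 -= 4·R1  ⇒  (0, 0, 4, 1)
[3] R2 /= 4  ⇒  (0, 0, 1, 0)
     R1 -= 1·R2  ⇒  (0, 1, 0, 1)
     R3 -= 4·R2  ⇒  (0, 0, 0, 1)
[4] R3 /= 1  ⇒  (0, 0, 0, 1)
     R0 -= 6·R3  ⇒  (1, 0, 0, 0)
     R1 -= 1·R3  ⇒  (0, 1, 0, 0)

pivot columns: 0, 1, 2, 3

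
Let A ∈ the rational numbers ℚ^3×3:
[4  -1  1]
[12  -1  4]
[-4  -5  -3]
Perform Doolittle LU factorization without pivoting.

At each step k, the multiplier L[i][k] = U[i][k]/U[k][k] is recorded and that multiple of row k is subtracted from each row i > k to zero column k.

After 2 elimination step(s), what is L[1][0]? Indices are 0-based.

Step 1: pivot at (0,0) is 4.
  row1 ← row1 − (3)·row0  ⇒  L[1][0]=3, U row1=(0, 2, 1)
  row2 ← row2 − (-1)·row0  ⇒  L[2][0]=-1, U row2=(0, -6, -2)
Step 2: pivot at (1,1) is 2.
  row2 ← row2 − (-3)·row1  ⇒  L[2][1]=-3, U row2=(0, 0, 1)

L[1][0] = 3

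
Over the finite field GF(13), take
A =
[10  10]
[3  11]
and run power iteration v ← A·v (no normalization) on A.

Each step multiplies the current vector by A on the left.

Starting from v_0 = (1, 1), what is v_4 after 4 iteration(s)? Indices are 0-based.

v_4 = (12, 5)

v_0 = (1, 1).
v_1 = A·v_0 = (7, 1).
v_2 = A·v_1 = (2, 6).
v_3 = A·v_2 = (2, 7).
v_4 = A·v_3 = (12, 5).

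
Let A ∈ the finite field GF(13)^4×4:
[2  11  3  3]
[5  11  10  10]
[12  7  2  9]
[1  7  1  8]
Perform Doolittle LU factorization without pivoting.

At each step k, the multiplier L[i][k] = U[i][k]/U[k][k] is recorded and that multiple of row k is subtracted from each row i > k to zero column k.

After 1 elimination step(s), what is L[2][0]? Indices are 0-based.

L[2][0] = 6

[col 0] pivot 2
  R1 -= 9*R0 → (0, 3, 9, 9)  (L[1][0] := 9)
  R2 -= 6*R0 → (0, 6, 10, 4)  (L[2][0] := 6)
  R3 -= 7*R0 → (0, 8, 6, 0)  (L[3][0] := 7)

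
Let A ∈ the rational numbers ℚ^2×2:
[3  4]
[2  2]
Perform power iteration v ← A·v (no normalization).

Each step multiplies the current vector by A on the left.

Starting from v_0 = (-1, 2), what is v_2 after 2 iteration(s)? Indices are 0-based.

v_2 = (23, 14)

v_0 = (-1, 2).
v_1 = A·v_0 = (5, 2).
v_2 = A·v_1 = (23, 14).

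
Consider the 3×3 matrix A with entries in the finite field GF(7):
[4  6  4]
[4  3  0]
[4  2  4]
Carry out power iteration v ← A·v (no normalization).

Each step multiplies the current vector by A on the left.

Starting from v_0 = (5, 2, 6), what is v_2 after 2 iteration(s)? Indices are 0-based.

v_2 = (5, 1, 6)

v_0 = (5, 2, 6).
v_1 = A·v_0 = (0, 5, 6).
v_2 = A·v_1 = (5, 1, 6).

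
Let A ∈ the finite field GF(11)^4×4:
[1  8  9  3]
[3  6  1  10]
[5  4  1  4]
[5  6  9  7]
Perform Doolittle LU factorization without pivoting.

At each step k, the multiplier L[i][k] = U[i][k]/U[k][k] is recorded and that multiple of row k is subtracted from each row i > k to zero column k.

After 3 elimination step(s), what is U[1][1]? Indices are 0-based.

[col 0] pivot 1
  R1 -= 3*R0 → (0, 4, 7, 1)  (L[1][0] := 3)
  R2 -= 5*R0 → (0, 8, 0, 0)  (L[2][0] := 5)
  R3 -= 5*R0 → (0, 10, 8, 3)  (L[3][0] := 5)
[col 1] pivot 4
  R2 -= 2*R1 → (0, 0, 8, 9)  (L[2][1] := 2)
  R3 -= 8*R1 → (0, 0, 7, 6)  (L[3][1] := 8)
[col 2] pivot 8
  R3 -= 5*R2 → (0, 0, 0, 5)  (L[3][2] := 5)

U[1][1] = 4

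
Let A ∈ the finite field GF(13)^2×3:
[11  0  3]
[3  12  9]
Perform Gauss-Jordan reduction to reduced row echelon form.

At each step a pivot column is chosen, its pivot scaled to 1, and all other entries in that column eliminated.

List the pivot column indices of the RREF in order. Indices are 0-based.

pivot columns: 0, 1

pivot(0,0)=11: scale R0 → (1, 0, 5)
  clear (1,0): R1 −= (3)R0 → (0, 12, 7)
pivot(1,1)=12: scale R1 → (0, 1, 6)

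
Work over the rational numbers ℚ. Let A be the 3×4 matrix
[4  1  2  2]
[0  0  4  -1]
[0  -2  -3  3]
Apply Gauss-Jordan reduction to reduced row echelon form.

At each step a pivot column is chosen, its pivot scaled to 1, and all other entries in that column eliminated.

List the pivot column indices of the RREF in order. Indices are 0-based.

[1] R0 /= 4  ⇒  (1, 1/4, 1/2, 1/2)
[2] R1 <-> R2
[2] R1 /= -2  ⇒  (0, 1, 3/2, -3/2)
     R0 -= 1/4·R1  ⇒  (1, 0, 1/8, 7/8)
[3] R2 /= 4  ⇒  (0, 0, 1, -1/4)
     R0 -= 1/8·R2  ⇒  (1, 0, 0, 29/32)
     R1 -= 3/2·R2  ⇒  (0, 1, 0, -9/8)

pivot columns: 0, 1, 2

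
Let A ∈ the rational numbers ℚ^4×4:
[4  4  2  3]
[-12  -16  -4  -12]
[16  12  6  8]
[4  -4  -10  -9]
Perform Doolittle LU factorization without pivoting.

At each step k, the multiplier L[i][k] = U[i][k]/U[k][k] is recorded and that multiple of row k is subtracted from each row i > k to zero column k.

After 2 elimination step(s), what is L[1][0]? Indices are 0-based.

Step 1: pivot at (0,0) is 4.
  row1 ← row1 − (-3)·row0  ⇒  L[1][0]=-3, U row1=(0, -4, 2, -3)
  row2 ← row2 − (4)·row0  ⇒  L[2][0]=4, U row2=(0, -4, -2, -4)
  row3 ← row3 − (1)·row0  ⇒  L[3][0]=1, U row3=(0, -8, -12, -12)
Step 2: pivot at (1,1) is -4.
  row2 ← row2 − (1)·row1  ⇒  L[2][1]=1, U row2=(0, 0, -4, -1)
  row3 ← row3 − (2)·row1  ⇒  L[3][1]=2, U row3=(0, 0, -16, -6)

L[1][0] = -3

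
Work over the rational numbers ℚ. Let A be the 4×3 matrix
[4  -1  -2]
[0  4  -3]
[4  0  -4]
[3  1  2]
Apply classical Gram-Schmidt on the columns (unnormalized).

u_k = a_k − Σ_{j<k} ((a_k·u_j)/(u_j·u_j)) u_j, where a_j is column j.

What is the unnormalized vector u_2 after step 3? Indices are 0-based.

u_2 = (-492/737, -827/737, -1620/737, 256/67)

Step 1: u_0 = a_0 = (4, 0, 4, 3).
Step 2: u_1 = a_1 − (-1/41)·u_0 = (-37/41, 4, 4/41, 44/41).
Step 3: u_2 = a_2 − (-18/41)·u_0 − (-346/737)·u_1 = (-492/737, -827/737, -1620/737, 256/67).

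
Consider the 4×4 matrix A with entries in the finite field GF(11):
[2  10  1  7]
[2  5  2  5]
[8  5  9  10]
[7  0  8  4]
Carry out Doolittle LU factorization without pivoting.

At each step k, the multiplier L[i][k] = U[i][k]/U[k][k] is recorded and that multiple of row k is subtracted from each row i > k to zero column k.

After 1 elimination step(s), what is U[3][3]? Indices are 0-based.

U[3][3] = 7

[col 0] pivot 2
  R1 -= 1*R0 → (0, 6, 1, 9)  (L[1][0] := 1)
  R2 -= 4*R0 → (0, 9, 5, 4)  (L[2][0] := 4)
  R3 -= 9*R0 → (0, 9, 10, 7)  (L[3][0] := 9)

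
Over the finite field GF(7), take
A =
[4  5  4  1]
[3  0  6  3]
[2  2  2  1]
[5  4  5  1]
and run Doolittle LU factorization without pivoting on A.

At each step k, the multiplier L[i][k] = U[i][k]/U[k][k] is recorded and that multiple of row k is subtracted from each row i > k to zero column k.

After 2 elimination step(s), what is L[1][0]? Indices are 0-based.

k=0: U[0][0]=4
  eliminate (1,0): mult=6, new row 1: (0, 5, 3, 4); set L[1][0]=6
  eliminate (2,0): mult=4, new row 2: (0, 3, 0, 4); set L[2][0]=4
  eliminate (3,0): mult=3, new row 3: (0, 3, 0, 5); set L[3][0]=3
k=1: U[1][1]=5
  eliminate (2,1): mult=2, new row 2: (0, 0, 1, 3); set L[2][1]=2
  eliminate (3,1): mult=2, new row 3: (0, 0, 1, 4); set L[3][1]=2

L[1][0] = 6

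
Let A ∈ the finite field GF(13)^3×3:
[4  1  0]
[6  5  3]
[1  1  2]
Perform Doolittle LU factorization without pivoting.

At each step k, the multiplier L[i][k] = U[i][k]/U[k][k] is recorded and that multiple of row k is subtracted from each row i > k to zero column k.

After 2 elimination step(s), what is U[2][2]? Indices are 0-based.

[col 0] pivot 4
  R1 -= 8*R0 → (0, 10, 3)  (L[1][0] := 8)
  R2 -= 10*R0 → (0, 4, 2)  (L[2][0] := 10)
[col 1] pivot 10
  R2 -= 3*R1 → (0, 0, 6)  (L[2][1] := 3)

U[2][2] = 6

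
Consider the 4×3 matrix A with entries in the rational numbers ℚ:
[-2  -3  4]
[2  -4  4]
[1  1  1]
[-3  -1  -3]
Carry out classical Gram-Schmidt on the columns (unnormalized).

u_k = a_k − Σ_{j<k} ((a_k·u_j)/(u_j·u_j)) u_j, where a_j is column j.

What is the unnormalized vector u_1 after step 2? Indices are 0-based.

u_1 = (-25/9, -38/9, 8/9, -2/3)

Step 1: u_0 = a_0 = (-2, 2, 1, -3).
Step 2: u_1 = a_1 − (1/9)·u_0 = (-25/9, -38/9, 8/9, -2/3).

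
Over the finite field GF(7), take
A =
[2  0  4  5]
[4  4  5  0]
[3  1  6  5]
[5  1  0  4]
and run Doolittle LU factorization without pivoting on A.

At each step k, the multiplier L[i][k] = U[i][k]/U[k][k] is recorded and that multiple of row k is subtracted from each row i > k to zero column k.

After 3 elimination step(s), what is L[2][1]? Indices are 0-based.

L[2][1] = 2

[col 0] pivot 2
  R1 -= 2*R0 → (0, 4, 4, 4)  (L[1][0] := 2)
  R2 -= 5*R0 → (0, 1, 0, 1)  (L[2][0] := 5)
  R3 -= 6*R0 → (0, 1, 4, 2)  (L[3][0] := 6)
[col 1] pivot 4
  R2 -= 2*R1 → (0, 0, 6, 0)  (L[2][1] := 2)
  R3 -= 2*R1 → (0, 0, 3, 1)  (L[3][1] := 2)
[col 2] pivot 6
  R3 -= 4*R2 → (0, 0, 0, 1)  (L[3][2] := 4)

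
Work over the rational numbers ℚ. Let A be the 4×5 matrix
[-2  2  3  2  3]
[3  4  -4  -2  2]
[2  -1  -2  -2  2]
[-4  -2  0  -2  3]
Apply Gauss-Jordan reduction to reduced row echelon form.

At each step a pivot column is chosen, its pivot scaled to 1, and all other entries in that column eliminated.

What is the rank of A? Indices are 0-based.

pivot(0,0)=-2: scale R0 → (1, -1, -3/2, -1, -3/2)
  clear (1,0): R1 −= (3)R0 → (0, 7, 1/2, 1, 13/2)
  clear (2,0): R2 −= (2)R0 → (0, 1, 1, 0, 5)
  clear (3,0): R3 −= (-4)R0 → (0, -6, -6, -6, -3)
pivot(1,1)=7: scale R1 → (0, 1, 1/14, 1/7, 13/14)
  clear (0,1): R0 −= (-1)R1 → (1, 0, -10/7, -6/7, -4/7)
  clear (2,1): R2 −= (1)R1 → (0, 0, 13/14, -1/7, 57/14)
  clear (3,1): R3 −= (-6)R1 → (0, 0, -39/7, -36/7, 18/7)
pivot(2,2)=13/14: scale R2 → (0, 0, 1, -2/13, 57/13)
  clear (0,2): R0 −= (-10/7)R2 → (1, 0, 0, -14/13, 74/13)
  clear (1,2): R1 −= (1/14)R2 → (0, 1, 0, 2/13, 8/13)
  clear (3,2): R3 −= (-39/7)R2 → (0, 0, 0, -6, 27)
pivot(3,3)=-6: scale R3 → (0, 0, 0, 1, -9/2)
  clear (0,3): R0 −= (-14/13)R3 → (1, 0, 0, 0, 11/13)
  clear (1,3): R1 −= (2/13)R3 → (0, 1, 0, 0, 17/13)
  clear (2,3): R2 −= (-2/13)R3 → (0, 0, 1, 0, 48/13)

rank = 4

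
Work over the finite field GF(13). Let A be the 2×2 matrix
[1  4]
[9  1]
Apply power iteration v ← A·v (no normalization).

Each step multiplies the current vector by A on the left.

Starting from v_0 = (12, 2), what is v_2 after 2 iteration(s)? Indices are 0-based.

v_2 = (5, 4)

v_0 = (12, 2).
v_1 = A·v_0 = (7, 6).
v_2 = A·v_1 = (5, 4).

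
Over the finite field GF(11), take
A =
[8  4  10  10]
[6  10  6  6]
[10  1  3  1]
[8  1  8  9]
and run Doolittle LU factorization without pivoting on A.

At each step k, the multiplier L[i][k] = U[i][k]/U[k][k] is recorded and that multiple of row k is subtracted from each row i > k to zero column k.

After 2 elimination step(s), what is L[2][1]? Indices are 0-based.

L[2][1] = 1

k=0: U[0][0]=8
  eliminate (1,0): mult=9, new row 1: (0, 7, 4, 4); set L[1][0]=9
  eliminate (2,0): mult=4, new row 2: (0, 7, 7, 5); set L[2][0]=4
  eliminate (3,0): mult=1, new row 3: (0, 8, 9, 10); set L[3][0]=1
k=1: U[1][1]=7
  eliminate (2,1): mult=1, new row 2: (0, 0, 3, 1); set L[2][1]=1
  eliminate (3,1): mult=9, new row 3: (0, 0, 6, 7); set L[3][1]=9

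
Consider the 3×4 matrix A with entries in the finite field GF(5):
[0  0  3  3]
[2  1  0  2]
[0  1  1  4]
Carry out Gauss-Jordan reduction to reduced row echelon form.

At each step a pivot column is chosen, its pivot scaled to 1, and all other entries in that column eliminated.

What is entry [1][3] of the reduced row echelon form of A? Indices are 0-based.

[1] R0 <-> R1
[1] R0 /= 2  ⇒  (1, 3, 0, 1)
[2] R1 <-> R2
[2] R1 /= 1  ⇒  (0, 1, 1, 4)
     R0 -= 3·R1  ⇒  (1, 0, 2, 4)
[3] R2 /= 3  ⇒  (0, 0, 1, 1)
     R0 -= 2·R2  ⇒  (1, 0, 0, 2)
     R1 -= 1·R2  ⇒  (0, 1, 0, 3)

M[1][3] = 3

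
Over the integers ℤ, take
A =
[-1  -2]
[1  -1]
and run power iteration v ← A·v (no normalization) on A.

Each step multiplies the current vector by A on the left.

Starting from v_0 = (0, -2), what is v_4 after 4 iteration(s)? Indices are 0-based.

v_0 = (0, -2).
v_1 = A·v_0 = (4, 2).
v_2 = A·v_1 = (-8, 2).
v_3 = A·v_2 = (4, -10).
v_4 = A·v_3 = (16, 14).

v_4 = (16, 14)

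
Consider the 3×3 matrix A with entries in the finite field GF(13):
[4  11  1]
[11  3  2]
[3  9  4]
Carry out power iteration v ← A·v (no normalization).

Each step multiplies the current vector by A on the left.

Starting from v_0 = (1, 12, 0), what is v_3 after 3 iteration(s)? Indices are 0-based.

v_3 = (9, 11, 10)

v_0 = (1, 12, 0).
v_1 = A·v_0 = (6, 8, 7).
v_2 = A·v_1 = (2, 0, 1).
v_3 = A·v_2 = (9, 11, 10).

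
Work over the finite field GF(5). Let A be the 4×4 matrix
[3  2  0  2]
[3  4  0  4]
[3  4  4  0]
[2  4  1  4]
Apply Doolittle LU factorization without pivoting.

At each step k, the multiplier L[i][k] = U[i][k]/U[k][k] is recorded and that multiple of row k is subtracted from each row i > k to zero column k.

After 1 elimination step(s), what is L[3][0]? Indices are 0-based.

k=0: U[0][0]=3
  eliminate (1,0): mult=1, new row 1: (0, 2, 0, 2); set L[1][0]=1
  eliminate (2,0): mult=1, new row 2: (0, 2, 4, 3); set L[2][0]=1
  eliminate (3,0): mult=4, new row 3: (0, 1, 1, 1); set L[3][0]=4

L[3][0] = 4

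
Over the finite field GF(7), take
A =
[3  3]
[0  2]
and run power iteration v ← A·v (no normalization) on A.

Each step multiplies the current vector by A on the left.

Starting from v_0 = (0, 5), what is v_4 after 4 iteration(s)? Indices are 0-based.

v_4 = (2, 3)

v_0 = (0, 5).
v_1 = A·v_0 = (1, 3).
v_2 = A·v_1 = (5, 6).
v_3 = A·v_2 = (5, 5).
v_4 = A·v_3 = (2, 3).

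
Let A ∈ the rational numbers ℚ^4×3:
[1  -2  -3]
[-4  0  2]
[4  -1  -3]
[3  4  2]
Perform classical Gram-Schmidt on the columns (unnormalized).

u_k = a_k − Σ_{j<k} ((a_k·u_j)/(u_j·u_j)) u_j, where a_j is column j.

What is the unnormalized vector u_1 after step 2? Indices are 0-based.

u_1 = (-15/7, 4/7, -11/7, 25/7)

Step 1: u_0 = a_0 = (1, -4, 4, 3).
Step 2: u_1 = a_1 − (1/7)·u_0 = (-15/7, 4/7, -11/7, 25/7).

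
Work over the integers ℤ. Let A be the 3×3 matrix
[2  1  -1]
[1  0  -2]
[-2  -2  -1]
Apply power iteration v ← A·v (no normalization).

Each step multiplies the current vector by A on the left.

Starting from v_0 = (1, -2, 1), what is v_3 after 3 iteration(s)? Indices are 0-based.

v_3 = (-14, -10, 11)

v_0 = (1, -2, 1).
v_1 = A·v_0 = (-1, -1, 1).
v_2 = A·v_1 = (-4, -3, 3).
v_3 = A·v_2 = (-14, -10, 11).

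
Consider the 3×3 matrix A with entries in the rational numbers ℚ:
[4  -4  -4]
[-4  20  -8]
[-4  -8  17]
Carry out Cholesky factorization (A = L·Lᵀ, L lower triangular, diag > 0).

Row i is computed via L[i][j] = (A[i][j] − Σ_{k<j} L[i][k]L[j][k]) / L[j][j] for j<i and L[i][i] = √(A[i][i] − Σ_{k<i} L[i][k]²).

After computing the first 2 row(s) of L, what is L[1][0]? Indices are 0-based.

Step 1: L[0][0] = √(4) = 2.
  L[1][0] = (-4) / L[0][0] = -2.
Step 2: L[1][1] = √(16) = 4.

L[1][0] = -2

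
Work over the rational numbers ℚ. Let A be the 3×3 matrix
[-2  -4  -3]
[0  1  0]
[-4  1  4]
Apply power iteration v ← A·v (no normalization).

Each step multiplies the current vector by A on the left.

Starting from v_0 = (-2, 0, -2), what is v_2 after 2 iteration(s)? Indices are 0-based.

v_2 = (-20, 0, -40)

v_0 = (-2, 0, -2).
v_1 = A·v_0 = (10, 0, 0).
v_2 = A·v_1 = (-20, 0, -40).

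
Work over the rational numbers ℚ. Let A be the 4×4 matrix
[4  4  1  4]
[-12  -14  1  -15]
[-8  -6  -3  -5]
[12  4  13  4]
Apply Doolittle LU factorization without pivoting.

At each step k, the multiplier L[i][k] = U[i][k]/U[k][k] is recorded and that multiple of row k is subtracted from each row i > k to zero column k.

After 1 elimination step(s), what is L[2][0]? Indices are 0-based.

L[2][0] = -2

Step 1: pivot at (0,0) is 4.
  row1 ← row1 − (-3)·row0  ⇒  L[1][0]=-3, U row1=(0, -2, 4, -3)
  row2 ← row2 − (-2)·row0  ⇒  L[2][0]=-2, U row2=(0, 2, -1, 3)
  row3 ← row3 − (3)·row0  ⇒  L[3][0]=3, U row3=(0, -8, 10, -8)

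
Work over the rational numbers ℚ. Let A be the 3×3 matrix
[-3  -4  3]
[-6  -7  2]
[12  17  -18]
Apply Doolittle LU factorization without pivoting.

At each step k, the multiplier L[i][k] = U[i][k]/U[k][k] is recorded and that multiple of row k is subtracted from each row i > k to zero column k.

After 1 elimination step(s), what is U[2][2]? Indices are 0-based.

U[2][2] = -6

k=0: U[0][0]=-3
  eliminate (1,0): mult=2, new row 1: (0, 1, -4); set L[1][0]=2
  eliminate (2,0): mult=-4, new row 2: (0, 1, -6); set L[2][0]=-4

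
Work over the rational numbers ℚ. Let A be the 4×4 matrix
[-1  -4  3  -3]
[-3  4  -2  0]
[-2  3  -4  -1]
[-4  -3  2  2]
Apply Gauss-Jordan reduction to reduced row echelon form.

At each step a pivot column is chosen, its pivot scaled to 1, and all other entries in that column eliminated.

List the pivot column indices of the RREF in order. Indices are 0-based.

pivot columns: 0, 1, 2, 3

pivot(0,0)=-1: scale R0 → (1, 4, -3, 3)
  clear (1,0): R1 −= (-3)R0 → (0, 16, -11, 9)
  clear (2,0): R2 −= (-2)R0 → (0, 11, -10, 5)
  clear (3,0): R3 −= (-4)R0 → (0, 13, -10, 14)
pivot(1,1)=16: scale R1 → (0, 1, -11/16, 9/16)
  clear (0,1): R0 −= (4)R1 → (1, 0, -1/4, 3/4)
  clear (2,1): R2 −= (11)R1 → (0, 0, -39/16, -19/16)
  clear (3,1): R3 −= (13)R1 → (0, 0, -17/16, 107/16)
pivot(2,2)=-39/16: scale R2 → (0, 0, 1, 19/39)
  clear (0,2): R0 −= (-1/4)R2 → (1, 0, 0, 34/39)
  clear (1,2): R1 −= (-11/16)R2 → (0, 1, 0, 35/39)
  clear (3,2): R3 −= (-17/16)R2 → (0, 0, 0, 281/39)
pivot(3,3)=281/39: scale R3 → (0, 0, 0, 1)
  clear (0,3): R0 −= (34/39)R3 → (1, 0, 0, 0)
  clear (1,3): R1 −= (35/39)R3 → (0, 1, 0, 0)
  clear (2,3): R2 −= (19/39)R3 → (0, 0, 1, 0)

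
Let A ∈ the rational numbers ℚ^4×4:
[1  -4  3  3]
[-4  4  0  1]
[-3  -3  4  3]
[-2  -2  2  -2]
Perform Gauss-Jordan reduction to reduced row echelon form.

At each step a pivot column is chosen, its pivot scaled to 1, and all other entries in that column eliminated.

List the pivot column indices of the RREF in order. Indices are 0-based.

pivot(0,0)=1: scale R0 → (1, -4, 3, 3)
  clear (1,0): R1 −= (-4)R0 → (0, -12, 12, 13)
  clear (2,0): R2 −= (-3)R0 → (0, -15, 13, 12)
  clear (3,0): R3 −= (-2)R0 → (0, -10, 8, 4)
pivot(1,1)=-12: scale R1 → (0, 1, -1, -13/12)
  clear (0,1): R0 −= (-4)R1 → (1, 0, -1, -4/3)
  clear (2,1): R2 −= (-15)R1 → (0, 0, -2, -17/4)
  clear (3,1): R3 −= (-10)R1 → (0, 0, -2, -41/6)
pivot(2,2)=-2: scale R2 → (0, 0, 1, 17/8)
  clear (0,2): R0 −= (-1)R2 → (1, 0, 0, 19/24)
  clear (1,2): R1 −= (-1)R2 → (0, 1, 0, 25/24)
  clear (3,2): R3 −= (-2)R2 → (0, 0, 0, -31/12)
pivot(3,3)=-31/12: scale R3 → (0, 0, 0, 1)
  clear (0,3): R0 −= (19/24)R3 → (1, 0, 0, 0)
  clear (1,3): R1 −= (25/24)R3 → (0, 1, 0, 0)
  clear (2,3): R2 −= (17/8)R3 → (0, 0, 1, 0)

pivot columns: 0, 1, 2, 3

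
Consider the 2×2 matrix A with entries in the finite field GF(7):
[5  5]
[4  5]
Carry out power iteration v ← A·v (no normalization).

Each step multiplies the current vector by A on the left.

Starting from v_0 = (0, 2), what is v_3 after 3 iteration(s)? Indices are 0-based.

v_3 = (5, 3)

v_0 = (0, 2).
v_1 = A·v_0 = (3, 3).
v_2 = A·v_1 = (2, 6).
v_3 = A·v_2 = (5, 3).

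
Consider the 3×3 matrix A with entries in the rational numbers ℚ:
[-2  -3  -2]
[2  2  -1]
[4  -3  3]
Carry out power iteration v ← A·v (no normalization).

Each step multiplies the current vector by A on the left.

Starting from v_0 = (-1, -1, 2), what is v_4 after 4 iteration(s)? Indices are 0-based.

v_4 = (-113, -372, 541)

v_0 = (-1, -1, 2).
v_1 = A·v_0 = (1, -6, 5).
v_2 = A·v_1 = (6, -15, 37).
v_3 = A·v_2 = (-41, -55, 180).
v_4 = A·v_3 = (-113, -372, 541).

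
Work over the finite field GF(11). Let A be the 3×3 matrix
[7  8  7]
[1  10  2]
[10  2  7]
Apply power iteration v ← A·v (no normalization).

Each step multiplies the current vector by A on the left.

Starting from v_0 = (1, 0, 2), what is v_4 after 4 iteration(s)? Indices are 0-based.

v_0 = (1, 0, 2).
v_1 = A·v_0 = (10, 5, 2).
v_2 = A·v_1 = (3, 9, 3).
v_3 = A·v_2 = (4, 0, 3).
v_4 = A·v_3 = (5, 10, 6).

v_4 = (5, 10, 6)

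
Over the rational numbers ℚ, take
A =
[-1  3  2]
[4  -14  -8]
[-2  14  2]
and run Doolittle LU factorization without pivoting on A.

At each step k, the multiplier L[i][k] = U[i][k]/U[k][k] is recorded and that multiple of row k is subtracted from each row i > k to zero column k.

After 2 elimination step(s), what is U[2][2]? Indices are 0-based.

U[2][2] = -2

[col 0] pivot -1
  R1 -= -4*R0 → (0, -2, 0)  (L[1][0] := -4)
  R2 -= 2*R0 → (0, 8, -2)  (L[2][0] := 2)
[col 1] pivot -2
  R2 -= -4*R1 → (0, 0, -2)  (L[2][1] := -4)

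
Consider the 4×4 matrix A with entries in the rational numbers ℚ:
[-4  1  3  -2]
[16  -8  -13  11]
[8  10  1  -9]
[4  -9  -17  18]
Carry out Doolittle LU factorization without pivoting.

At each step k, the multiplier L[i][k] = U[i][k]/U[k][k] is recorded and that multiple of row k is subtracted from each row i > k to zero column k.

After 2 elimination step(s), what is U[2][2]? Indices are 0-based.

Step 1: pivot at (0,0) is -4.
  row1 ← row1 − (-4)·row0  ⇒  L[1][0]=-4, U row1=(0, -4, -1, 3)
  row2 ← row2 − (-2)·row0  ⇒  L[2][0]=-2, U row2=(0, 12, 7, -13)
  row3 ← row3 − (-1)·row0  ⇒  L[3][0]=-1, U row3=(0, -8, -14, 16)
Step 2: pivot at (1,1) is -4.
  row2 ← row2 − (-3)·row1  ⇒  L[2][1]=-3, U row2=(0, 0, 4, -4)
  row3 ← row3 − (2)·row1  ⇒  L[3][1]=2, U row3=(0, 0, -12, 10)

U[2][2] = 4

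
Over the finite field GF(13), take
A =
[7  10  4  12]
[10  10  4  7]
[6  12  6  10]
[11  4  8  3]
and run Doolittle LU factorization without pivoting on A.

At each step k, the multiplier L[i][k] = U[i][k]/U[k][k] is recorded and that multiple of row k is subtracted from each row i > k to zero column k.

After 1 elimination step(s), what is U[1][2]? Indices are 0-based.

Step 1: pivot at (0,0) is 7.
  row1 ← row1 − (7)·row0  ⇒  L[1][0]=7, U row1=(0, 5, 2, 1)
  row2 ← row2 − (12)·row0  ⇒  L[2][0]=12, U row2=(0, 9, 10, 9)
  row3 ← row3 − (9)·row0  ⇒  L[3][0]=9, U row3=(0, 5, 11, 12)

U[1][2] = 2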